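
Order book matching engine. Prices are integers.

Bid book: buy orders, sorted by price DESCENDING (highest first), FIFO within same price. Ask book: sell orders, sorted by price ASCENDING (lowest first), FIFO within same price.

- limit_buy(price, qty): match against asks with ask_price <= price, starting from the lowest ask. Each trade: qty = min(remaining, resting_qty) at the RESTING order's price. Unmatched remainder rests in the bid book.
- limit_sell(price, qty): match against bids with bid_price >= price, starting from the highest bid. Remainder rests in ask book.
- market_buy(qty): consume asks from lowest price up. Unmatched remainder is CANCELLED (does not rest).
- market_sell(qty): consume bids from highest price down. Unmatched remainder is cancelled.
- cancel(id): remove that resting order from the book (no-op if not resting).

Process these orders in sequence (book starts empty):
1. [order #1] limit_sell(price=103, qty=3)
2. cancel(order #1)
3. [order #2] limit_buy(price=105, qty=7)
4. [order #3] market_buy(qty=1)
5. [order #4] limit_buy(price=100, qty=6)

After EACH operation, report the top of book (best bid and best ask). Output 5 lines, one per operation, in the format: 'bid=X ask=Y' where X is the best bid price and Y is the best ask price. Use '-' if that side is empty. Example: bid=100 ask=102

Answer: bid=- ask=103
bid=- ask=-
bid=105 ask=-
bid=105 ask=-
bid=105 ask=-

Derivation:
After op 1 [order #1] limit_sell(price=103, qty=3): fills=none; bids=[-] asks=[#1:3@103]
After op 2 cancel(order #1): fills=none; bids=[-] asks=[-]
After op 3 [order #2] limit_buy(price=105, qty=7): fills=none; bids=[#2:7@105] asks=[-]
After op 4 [order #3] market_buy(qty=1): fills=none; bids=[#2:7@105] asks=[-]
After op 5 [order #4] limit_buy(price=100, qty=6): fills=none; bids=[#2:7@105 #4:6@100] asks=[-]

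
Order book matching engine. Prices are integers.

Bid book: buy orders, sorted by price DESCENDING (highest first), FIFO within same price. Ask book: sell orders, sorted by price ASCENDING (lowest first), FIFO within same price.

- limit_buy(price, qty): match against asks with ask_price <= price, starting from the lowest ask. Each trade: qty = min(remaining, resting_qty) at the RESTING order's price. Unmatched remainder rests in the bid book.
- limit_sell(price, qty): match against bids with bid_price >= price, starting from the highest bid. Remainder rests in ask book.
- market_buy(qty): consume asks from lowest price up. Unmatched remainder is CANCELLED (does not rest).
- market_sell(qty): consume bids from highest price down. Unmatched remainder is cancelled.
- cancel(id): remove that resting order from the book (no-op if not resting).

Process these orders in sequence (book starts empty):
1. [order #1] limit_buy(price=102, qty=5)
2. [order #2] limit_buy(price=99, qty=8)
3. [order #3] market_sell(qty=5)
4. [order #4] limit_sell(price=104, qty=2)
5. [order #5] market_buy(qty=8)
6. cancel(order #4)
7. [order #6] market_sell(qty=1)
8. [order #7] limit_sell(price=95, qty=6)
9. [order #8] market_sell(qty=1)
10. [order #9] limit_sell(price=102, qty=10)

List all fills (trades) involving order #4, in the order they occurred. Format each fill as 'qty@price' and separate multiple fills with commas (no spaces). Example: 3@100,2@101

After op 1 [order #1] limit_buy(price=102, qty=5): fills=none; bids=[#1:5@102] asks=[-]
After op 2 [order #2] limit_buy(price=99, qty=8): fills=none; bids=[#1:5@102 #2:8@99] asks=[-]
After op 3 [order #3] market_sell(qty=5): fills=#1x#3:5@102; bids=[#2:8@99] asks=[-]
After op 4 [order #4] limit_sell(price=104, qty=2): fills=none; bids=[#2:8@99] asks=[#4:2@104]
After op 5 [order #5] market_buy(qty=8): fills=#5x#4:2@104; bids=[#2:8@99] asks=[-]
After op 6 cancel(order #4): fills=none; bids=[#2:8@99] asks=[-]
After op 7 [order #6] market_sell(qty=1): fills=#2x#6:1@99; bids=[#2:7@99] asks=[-]
After op 8 [order #7] limit_sell(price=95, qty=6): fills=#2x#7:6@99; bids=[#2:1@99] asks=[-]
After op 9 [order #8] market_sell(qty=1): fills=#2x#8:1@99; bids=[-] asks=[-]
After op 10 [order #9] limit_sell(price=102, qty=10): fills=none; bids=[-] asks=[#9:10@102]

Answer: 2@104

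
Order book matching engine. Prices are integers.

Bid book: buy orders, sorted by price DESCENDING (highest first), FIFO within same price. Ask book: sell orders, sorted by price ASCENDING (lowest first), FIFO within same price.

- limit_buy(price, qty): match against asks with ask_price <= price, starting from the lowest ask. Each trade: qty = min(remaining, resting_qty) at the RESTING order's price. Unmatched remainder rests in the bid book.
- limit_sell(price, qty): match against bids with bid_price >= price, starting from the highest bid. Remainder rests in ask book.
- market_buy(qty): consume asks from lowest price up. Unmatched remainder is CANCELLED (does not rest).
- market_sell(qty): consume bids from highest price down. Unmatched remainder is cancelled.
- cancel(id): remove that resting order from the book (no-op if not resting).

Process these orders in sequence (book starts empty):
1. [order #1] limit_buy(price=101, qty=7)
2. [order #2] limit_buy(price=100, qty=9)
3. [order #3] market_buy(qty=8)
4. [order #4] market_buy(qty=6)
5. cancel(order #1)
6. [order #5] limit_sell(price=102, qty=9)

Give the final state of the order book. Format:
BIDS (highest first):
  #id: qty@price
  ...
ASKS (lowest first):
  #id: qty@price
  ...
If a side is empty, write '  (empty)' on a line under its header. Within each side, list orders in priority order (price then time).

After op 1 [order #1] limit_buy(price=101, qty=7): fills=none; bids=[#1:7@101] asks=[-]
After op 2 [order #2] limit_buy(price=100, qty=9): fills=none; bids=[#1:7@101 #2:9@100] asks=[-]
After op 3 [order #3] market_buy(qty=8): fills=none; bids=[#1:7@101 #2:9@100] asks=[-]
After op 4 [order #4] market_buy(qty=6): fills=none; bids=[#1:7@101 #2:9@100] asks=[-]
After op 5 cancel(order #1): fills=none; bids=[#2:9@100] asks=[-]
After op 6 [order #5] limit_sell(price=102, qty=9): fills=none; bids=[#2:9@100] asks=[#5:9@102]

Answer: BIDS (highest first):
  #2: 9@100
ASKS (lowest first):
  #5: 9@102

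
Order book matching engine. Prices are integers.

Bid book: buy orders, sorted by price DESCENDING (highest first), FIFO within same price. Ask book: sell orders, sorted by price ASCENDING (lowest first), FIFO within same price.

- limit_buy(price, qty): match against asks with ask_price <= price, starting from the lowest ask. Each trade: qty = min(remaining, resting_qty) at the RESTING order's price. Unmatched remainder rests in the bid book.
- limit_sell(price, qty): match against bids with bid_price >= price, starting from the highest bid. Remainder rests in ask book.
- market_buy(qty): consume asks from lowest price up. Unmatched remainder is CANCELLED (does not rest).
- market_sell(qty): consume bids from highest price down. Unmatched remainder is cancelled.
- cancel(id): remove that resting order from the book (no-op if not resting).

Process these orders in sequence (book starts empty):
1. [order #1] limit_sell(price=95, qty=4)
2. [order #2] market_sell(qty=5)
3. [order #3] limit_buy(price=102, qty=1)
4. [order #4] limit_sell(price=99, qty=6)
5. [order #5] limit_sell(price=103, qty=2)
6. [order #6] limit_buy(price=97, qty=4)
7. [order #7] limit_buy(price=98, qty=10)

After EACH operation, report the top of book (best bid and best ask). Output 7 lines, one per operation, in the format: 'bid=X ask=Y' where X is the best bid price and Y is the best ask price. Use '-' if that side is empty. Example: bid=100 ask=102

After op 1 [order #1] limit_sell(price=95, qty=4): fills=none; bids=[-] asks=[#1:4@95]
After op 2 [order #2] market_sell(qty=5): fills=none; bids=[-] asks=[#1:4@95]
After op 3 [order #3] limit_buy(price=102, qty=1): fills=#3x#1:1@95; bids=[-] asks=[#1:3@95]
After op 4 [order #4] limit_sell(price=99, qty=6): fills=none; bids=[-] asks=[#1:3@95 #4:6@99]
After op 5 [order #5] limit_sell(price=103, qty=2): fills=none; bids=[-] asks=[#1:3@95 #4:6@99 #5:2@103]
After op 6 [order #6] limit_buy(price=97, qty=4): fills=#6x#1:3@95; bids=[#6:1@97] asks=[#4:6@99 #5:2@103]
After op 7 [order #7] limit_buy(price=98, qty=10): fills=none; bids=[#7:10@98 #6:1@97] asks=[#4:6@99 #5:2@103]

Answer: bid=- ask=95
bid=- ask=95
bid=- ask=95
bid=- ask=95
bid=- ask=95
bid=97 ask=99
bid=98 ask=99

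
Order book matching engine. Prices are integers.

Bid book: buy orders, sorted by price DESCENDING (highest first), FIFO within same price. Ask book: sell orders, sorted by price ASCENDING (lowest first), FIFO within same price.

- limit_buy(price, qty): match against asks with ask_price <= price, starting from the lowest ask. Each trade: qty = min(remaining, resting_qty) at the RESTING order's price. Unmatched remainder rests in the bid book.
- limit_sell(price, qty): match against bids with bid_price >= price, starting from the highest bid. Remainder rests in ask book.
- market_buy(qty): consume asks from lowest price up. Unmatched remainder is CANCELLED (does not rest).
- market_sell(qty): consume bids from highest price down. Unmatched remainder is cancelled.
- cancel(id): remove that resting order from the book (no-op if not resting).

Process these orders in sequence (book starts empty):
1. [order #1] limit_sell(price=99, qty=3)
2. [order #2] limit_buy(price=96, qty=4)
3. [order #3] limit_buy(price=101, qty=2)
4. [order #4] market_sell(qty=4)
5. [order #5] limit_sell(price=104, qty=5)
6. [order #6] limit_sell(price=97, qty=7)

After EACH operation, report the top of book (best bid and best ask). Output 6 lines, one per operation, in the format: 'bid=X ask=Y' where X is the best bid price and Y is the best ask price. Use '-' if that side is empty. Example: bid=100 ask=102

After op 1 [order #1] limit_sell(price=99, qty=3): fills=none; bids=[-] asks=[#1:3@99]
After op 2 [order #2] limit_buy(price=96, qty=4): fills=none; bids=[#2:4@96] asks=[#1:3@99]
After op 3 [order #3] limit_buy(price=101, qty=2): fills=#3x#1:2@99; bids=[#2:4@96] asks=[#1:1@99]
After op 4 [order #4] market_sell(qty=4): fills=#2x#4:4@96; bids=[-] asks=[#1:1@99]
After op 5 [order #5] limit_sell(price=104, qty=5): fills=none; bids=[-] asks=[#1:1@99 #5:5@104]
After op 6 [order #6] limit_sell(price=97, qty=7): fills=none; bids=[-] asks=[#6:7@97 #1:1@99 #5:5@104]

Answer: bid=- ask=99
bid=96 ask=99
bid=96 ask=99
bid=- ask=99
bid=- ask=99
bid=- ask=97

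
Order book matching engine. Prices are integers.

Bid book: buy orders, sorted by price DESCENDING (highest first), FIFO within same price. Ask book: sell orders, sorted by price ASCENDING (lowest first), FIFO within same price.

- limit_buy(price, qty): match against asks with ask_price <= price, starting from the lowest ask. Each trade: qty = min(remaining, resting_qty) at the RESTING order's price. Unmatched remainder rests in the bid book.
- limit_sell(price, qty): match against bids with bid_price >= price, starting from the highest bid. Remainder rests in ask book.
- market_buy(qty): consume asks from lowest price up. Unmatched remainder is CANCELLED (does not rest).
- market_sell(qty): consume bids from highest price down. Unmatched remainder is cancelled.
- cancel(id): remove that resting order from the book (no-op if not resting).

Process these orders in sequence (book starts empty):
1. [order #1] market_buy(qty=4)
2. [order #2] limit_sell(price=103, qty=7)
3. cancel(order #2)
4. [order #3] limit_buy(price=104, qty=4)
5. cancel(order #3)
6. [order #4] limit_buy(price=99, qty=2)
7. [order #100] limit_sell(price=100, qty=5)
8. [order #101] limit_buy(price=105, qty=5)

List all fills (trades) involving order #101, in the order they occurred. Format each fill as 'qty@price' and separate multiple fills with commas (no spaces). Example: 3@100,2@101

After op 1 [order #1] market_buy(qty=4): fills=none; bids=[-] asks=[-]
After op 2 [order #2] limit_sell(price=103, qty=7): fills=none; bids=[-] asks=[#2:7@103]
After op 3 cancel(order #2): fills=none; bids=[-] asks=[-]
After op 4 [order #3] limit_buy(price=104, qty=4): fills=none; bids=[#3:4@104] asks=[-]
After op 5 cancel(order #3): fills=none; bids=[-] asks=[-]
After op 6 [order #4] limit_buy(price=99, qty=2): fills=none; bids=[#4:2@99] asks=[-]
After op 7 [order #100] limit_sell(price=100, qty=5): fills=none; bids=[#4:2@99] asks=[#100:5@100]
After op 8 [order #101] limit_buy(price=105, qty=5): fills=#101x#100:5@100; bids=[#4:2@99] asks=[-]

Answer: 5@100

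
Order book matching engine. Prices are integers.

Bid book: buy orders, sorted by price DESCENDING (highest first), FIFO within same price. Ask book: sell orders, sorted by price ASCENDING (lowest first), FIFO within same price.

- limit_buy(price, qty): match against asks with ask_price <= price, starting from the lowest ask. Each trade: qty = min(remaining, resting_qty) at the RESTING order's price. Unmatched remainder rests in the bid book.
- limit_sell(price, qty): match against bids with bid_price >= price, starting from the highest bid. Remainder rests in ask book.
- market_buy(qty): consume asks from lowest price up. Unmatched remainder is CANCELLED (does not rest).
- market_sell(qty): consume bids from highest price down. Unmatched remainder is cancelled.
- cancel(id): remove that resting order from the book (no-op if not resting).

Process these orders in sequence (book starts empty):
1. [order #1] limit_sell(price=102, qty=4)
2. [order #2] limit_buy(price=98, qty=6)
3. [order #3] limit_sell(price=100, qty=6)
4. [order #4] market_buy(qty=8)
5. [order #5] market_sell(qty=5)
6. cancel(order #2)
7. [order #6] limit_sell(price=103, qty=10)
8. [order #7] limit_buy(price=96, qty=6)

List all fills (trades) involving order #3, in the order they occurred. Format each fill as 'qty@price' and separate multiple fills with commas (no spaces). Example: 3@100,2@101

Answer: 6@100

Derivation:
After op 1 [order #1] limit_sell(price=102, qty=4): fills=none; bids=[-] asks=[#1:4@102]
After op 2 [order #2] limit_buy(price=98, qty=6): fills=none; bids=[#2:6@98] asks=[#1:4@102]
After op 3 [order #3] limit_sell(price=100, qty=6): fills=none; bids=[#2:6@98] asks=[#3:6@100 #1:4@102]
After op 4 [order #4] market_buy(qty=8): fills=#4x#3:6@100 #4x#1:2@102; bids=[#2:6@98] asks=[#1:2@102]
After op 5 [order #5] market_sell(qty=5): fills=#2x#5:5@98; bids=[#2:1@98] asks=[#1:2@102]
After op 6 cancel(order #2): fills=none; bids=[-] asks=[#1:2@102]
After op 7 [order #6] limit_sell(price=103, qty=10): fills=none; bids=[-] asks=[#1:2@102 #6:10@103]
After op 8 [order #7] limit_buy(price=96, qty=6): fills=none; bids=[#7:6@96] asks=[#1:2@102 #6:10@103]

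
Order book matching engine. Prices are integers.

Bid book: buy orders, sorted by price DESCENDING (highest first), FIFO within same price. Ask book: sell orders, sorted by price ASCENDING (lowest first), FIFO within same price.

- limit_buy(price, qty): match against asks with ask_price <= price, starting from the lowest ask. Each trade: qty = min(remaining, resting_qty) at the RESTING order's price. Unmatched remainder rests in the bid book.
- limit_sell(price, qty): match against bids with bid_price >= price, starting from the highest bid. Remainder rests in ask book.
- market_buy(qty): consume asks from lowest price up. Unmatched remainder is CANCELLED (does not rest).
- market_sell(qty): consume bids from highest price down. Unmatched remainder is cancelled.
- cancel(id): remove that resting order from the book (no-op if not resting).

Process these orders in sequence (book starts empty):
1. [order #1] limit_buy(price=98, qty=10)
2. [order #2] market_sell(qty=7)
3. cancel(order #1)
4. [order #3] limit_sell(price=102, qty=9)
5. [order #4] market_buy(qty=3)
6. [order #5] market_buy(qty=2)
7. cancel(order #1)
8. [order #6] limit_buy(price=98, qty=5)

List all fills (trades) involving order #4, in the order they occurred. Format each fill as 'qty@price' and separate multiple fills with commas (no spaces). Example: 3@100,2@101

Answer: 3@102

Derivation:
After op 1 [order #1] limit_buy(price=98, qty=10): fills=none; bids=[#1:10@98] asks=[-]
After op 2 [order #2] market_sell(qty=7): fills=#1x#2:7@98; bids=[#1:3@98] asks=[-]
After op 3 cancel(order #1): fills=none; bids=[-] asks=[-]
After op 4 [order #3] limit_sell(price=102, qty=9): fills=none; bids=[-] asks=[#3:9@102]
After op 5 [order #4] market_buy(qty=3): fills=#4x#3:3@102; bids=[-] asks=[#3:6@102]
After op 6 [order #5] market_buy(qty=2): fills=#5x#3:2@102; bids=[-] asks=[#3:4@102]
After op 7 cancel(order #1): fills=none; bids=[-] asks=[#3:4@102]
After op 8 [order #6] limit_buy(price=98, qty=5): fills=none; bids=[#6:5@98] asks=[#3:4@102]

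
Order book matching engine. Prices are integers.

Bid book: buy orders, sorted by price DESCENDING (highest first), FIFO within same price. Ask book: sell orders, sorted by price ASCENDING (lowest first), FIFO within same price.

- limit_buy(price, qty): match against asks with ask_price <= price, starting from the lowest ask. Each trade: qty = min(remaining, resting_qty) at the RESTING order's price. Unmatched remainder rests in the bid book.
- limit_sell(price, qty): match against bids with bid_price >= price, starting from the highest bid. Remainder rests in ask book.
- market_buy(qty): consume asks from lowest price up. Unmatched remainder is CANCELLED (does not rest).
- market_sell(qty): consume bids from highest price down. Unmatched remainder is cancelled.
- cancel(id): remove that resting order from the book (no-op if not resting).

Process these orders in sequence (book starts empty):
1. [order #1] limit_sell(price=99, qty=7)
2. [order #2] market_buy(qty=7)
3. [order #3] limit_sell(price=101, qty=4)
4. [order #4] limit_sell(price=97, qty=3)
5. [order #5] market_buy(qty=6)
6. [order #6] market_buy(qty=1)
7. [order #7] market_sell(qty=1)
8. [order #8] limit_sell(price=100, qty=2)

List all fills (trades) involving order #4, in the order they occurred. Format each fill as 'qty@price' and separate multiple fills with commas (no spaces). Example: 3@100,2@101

Answer: 3@97

Derivation:
After op 1 [order #1] limit_sell(price=99, qty=7): fills=none; bids=[-] asks=[#1:7@99]
After op 2 [order #2] market_buy(qty=7): fills=#2x#1:7@99; bids=[-] asks=[-]
After op 3 [order #3] limit_sell(price=101, qty=4): fills=none; bids=[-] asks=[#3:4@101]
After op 4 [order #4] limit_sell(price=97, qty=3): fills=none; bids=[-] asks=[#4:3@97 #3:4@101]
After op 5 [order #5] market_buy(qty=6): fills=#5x#4:3@97 #5x#3:3@101; bids=[-] asks=[#3:1@101]
After op 6 [order #6] market_buy(qty=1): fills=#6x#3:1@101; bids=[-] asks=[-]
After op 7 [order #7] market_sell(qty=1): fills=none; bids=[-] asks=[-]
After op 8 [order #8] limit_sell(price=100, qty=2): fills=none; bids=[-] asks=[#8:2@100]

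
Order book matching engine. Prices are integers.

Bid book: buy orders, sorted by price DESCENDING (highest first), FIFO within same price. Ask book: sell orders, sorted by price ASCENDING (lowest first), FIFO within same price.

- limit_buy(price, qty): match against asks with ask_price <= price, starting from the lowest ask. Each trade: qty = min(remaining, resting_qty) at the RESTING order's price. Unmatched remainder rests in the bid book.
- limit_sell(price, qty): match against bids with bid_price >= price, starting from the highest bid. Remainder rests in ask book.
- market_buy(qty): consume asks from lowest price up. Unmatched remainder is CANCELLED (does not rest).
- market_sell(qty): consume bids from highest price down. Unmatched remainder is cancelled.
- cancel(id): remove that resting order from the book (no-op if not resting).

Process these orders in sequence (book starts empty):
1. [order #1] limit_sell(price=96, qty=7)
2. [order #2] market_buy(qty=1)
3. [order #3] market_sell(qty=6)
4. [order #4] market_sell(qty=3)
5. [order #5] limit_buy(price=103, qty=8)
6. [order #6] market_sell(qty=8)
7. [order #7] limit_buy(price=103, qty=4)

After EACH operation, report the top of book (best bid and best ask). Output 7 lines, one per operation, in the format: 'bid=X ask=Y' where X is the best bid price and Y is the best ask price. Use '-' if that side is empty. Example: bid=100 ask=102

Answer: bid=- ask=96
bid=- ask=96
bid=- ask=96
bid=- ask=96
bid=103 ask=-
bid=- ask=-
bid=103 ask=-

Derivation:
After op 1 [order #1] limit_sell(price=96, qty=7): fills=none; bids=[-] asks=[#1:7@96]
After op 2 [order #2] market_buy(qty=1): fills=#2x#1:1@96; bids=[-] asks=[#1:6@96]
After op 3 [order #3] market_sell(qty=6): fills=none; bids=[-] asks=[#1:6@96]
After op 4 [order #4] market_sell(qty=3): fills=none; bids=[-] asks=[#1:6@96]
After op 5 [order #5] limit_buy(price=103, qty=8): fills=#5x#1:6@96; bids=[#5:2@103] asks=[-]
After op 6 [order #6] market_sell(qty=8): fills=#5x#6:2@103; bids=[-] asks=[-]
After op 7 [order #7] limit_buy(price=103, qty=4): fills=none; bids=[#7:4@103] asks=[-]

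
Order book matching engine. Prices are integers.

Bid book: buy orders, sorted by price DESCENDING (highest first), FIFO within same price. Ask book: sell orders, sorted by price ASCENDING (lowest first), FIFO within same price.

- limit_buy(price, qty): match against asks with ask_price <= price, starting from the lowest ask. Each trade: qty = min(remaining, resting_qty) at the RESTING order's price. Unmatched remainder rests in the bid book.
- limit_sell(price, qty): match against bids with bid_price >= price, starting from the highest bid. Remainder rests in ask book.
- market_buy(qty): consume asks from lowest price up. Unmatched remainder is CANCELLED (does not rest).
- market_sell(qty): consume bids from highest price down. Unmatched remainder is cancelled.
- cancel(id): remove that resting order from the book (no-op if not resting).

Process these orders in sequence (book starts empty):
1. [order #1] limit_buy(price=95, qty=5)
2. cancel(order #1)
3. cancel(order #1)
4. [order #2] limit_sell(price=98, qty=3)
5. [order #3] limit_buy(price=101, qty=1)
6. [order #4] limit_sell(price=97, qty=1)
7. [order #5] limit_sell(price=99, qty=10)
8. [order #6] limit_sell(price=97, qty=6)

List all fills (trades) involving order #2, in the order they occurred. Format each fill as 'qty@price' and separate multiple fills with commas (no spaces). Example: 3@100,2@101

Answer: 1@98

Derivation:
After op 1 [order #1] limit_buy(price=95, qty=5): fills=none; bids=[#1:5@95] asks=[-]
After op 2 cancel(order #1): fills=none; bids=[-] asks=[-]
After op 3 cancel(order #1): fills=none; bids=[-] asks=[-]
After op 4 [order #2] limit_sell(price=98, qty=3): fills=none; bids=[-] asks=[#2:3@98]
After op 5 [order #3] limit_buy(price=101, qty=1): fills=#3x#2:1@98; bids=[-] asks=[#2:2@98]
After op 6 [order #4] limit_sell(price=97, qty=1): fills=none; bids=[-] asks=[#4:1@97 #2:2@98]
After op 7 [order #5] limit_sell(price=99, qty=10): fills=none; bids=[-] asks=[#4:1@97 #2:2@98 #5:10@99]
After op 8 [order #6] limit_sell(price=97, qty=6): fills=none; bids=[-] asks=[#4:1@97 #6:6@97 #2:2@98 #5:10@99]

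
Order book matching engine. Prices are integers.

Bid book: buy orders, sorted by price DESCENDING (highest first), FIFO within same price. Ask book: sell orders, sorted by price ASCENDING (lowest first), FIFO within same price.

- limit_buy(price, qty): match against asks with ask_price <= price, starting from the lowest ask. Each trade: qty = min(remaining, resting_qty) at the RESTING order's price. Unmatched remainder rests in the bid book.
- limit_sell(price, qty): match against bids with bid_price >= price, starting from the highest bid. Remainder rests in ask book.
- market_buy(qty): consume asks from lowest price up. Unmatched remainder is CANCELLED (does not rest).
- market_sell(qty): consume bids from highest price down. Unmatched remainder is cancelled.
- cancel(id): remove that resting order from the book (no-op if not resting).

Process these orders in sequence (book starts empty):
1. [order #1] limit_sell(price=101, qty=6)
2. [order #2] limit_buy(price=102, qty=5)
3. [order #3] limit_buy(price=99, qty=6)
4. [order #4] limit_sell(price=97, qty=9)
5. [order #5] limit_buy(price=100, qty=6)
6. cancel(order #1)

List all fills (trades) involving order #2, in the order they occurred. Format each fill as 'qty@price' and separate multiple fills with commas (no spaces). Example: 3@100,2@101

After op 1 [order #1] limit_sell(price=101, qty=6): fills=none; bids=[-] asks=[#1:6@101]
After op 2 [order #2] limit_buy(price=102, qty=5): fills=#2x#1:5@101; bids=[-] asks=[#1:1@101]
After op 3 [order #3] limit_buy(price=99, qty=6): fills=none; bids=[#3:6@99] asks=[#1:1@101]
After op 4 [order #4] limit_sell(price=97, qty=9): fills=#3x#4:6@99; bids=[-] asks=[#4:3@97 #1:1@101]
After op 5 [order #5] limit_buy(price=100, qty=6): fills=#5x#4:3@97; bids=[#5:3@100] asks=[#1:1@101]
After op 6 cancel(order #1): fills=none; bids=[#5:3@100] asks=[-]

Answer: 5@101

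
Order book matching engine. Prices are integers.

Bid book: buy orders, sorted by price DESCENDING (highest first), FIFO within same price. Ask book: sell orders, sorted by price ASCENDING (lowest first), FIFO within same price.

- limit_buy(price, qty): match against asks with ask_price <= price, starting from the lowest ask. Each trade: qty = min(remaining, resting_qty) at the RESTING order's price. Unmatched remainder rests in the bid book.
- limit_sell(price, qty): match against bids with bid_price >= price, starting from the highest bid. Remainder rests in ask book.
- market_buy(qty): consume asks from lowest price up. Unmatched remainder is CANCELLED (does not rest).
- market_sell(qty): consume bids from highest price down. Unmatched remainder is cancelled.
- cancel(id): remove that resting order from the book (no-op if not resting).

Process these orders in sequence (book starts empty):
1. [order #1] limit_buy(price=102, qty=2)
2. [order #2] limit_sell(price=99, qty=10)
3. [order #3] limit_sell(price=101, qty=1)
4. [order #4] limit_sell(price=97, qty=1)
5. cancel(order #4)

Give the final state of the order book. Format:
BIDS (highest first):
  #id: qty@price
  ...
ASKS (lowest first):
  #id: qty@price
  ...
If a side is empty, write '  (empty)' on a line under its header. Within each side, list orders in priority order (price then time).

Answer: BIDS (highest first):
  (empty)
ASKS (lowest first):
  #2: 8@99
  #3: 1@101

Derivation:
After op 1 [order #1] limit_buy(price=102, qty=2): fills=none; bids=[#1:2@102] asks=[-]
After op 2 [order #2] limit_sell(price=99, qty=10): fills=#1x#2:2@102; bids=[-] asks=[#2:8@99]
After op 3 [order #3] limit_sell(price=101, qty=1): fills=none; bids=[-] asks=[#2:8@99 #3:1@101]
After op 4 [order #4] limit_sell(price=97, qty=1): fills=none; bids=[-] asks=[#4:1@97 #2:8@99 #3:1@101]
After op 5 cancel(order #4): fills=none; bids=[-] asks=[#2:8@99 #3:1@101]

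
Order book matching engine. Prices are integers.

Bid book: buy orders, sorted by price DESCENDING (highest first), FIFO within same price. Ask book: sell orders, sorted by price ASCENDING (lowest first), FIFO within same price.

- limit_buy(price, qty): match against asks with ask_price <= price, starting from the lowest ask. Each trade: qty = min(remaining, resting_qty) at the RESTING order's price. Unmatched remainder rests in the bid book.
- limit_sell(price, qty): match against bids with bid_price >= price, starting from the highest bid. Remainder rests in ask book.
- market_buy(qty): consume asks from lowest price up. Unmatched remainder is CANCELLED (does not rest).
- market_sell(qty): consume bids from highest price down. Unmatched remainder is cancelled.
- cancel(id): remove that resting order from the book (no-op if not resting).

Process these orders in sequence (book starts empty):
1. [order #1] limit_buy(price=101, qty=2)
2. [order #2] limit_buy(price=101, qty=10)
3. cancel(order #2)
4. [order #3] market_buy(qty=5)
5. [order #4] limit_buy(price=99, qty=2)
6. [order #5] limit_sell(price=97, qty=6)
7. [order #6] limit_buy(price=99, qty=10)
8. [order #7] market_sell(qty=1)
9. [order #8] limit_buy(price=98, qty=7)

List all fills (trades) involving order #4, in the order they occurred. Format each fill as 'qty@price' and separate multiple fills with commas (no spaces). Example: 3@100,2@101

Answer: 2@99

Derivation:
After op 1 [order #1] limit_buy(price=101, qty=2): fills=none; bids=[#1:2@101] asks=[-]
After op 2 [order #2] limit_buy(price=101, qty=10): fills=none; bids=[#1:2@101 #2:10@101] asks=[-]
After op 3 cancel(order #2): fills=none; bids=[#1:2@101] asks=[-]
After op 4 [order #3] market_buy(qty=5): fills=none; bids=[#1:2@101] asks=[-]
After op 5 [order #4] limit_buy(price=99, qty=2): fills=none; bids=[#1:2@101 #4:2@99] asks=[-]
After op 6 [order #5] limit_sell(price=97, qty=6): fills=#1x#5:2@101 #4x#5:2@99; bids=[-] asks=[#5:2@97]
After op 7 [order #6] limit_buy(price=99, qty=10): fills=#6x#5:2@97; bids=[#6:8@99] asks=[-]
After op 8 [order #7] market_sell(qty=1): fills=#6x#7:1@99; bids=[#6:7@99] asks=[-]
After op 9 [order #8] limit_buy(price=98, qty=7): fills=none; bids=[#6:7@99 #8:7@98] asks=[-]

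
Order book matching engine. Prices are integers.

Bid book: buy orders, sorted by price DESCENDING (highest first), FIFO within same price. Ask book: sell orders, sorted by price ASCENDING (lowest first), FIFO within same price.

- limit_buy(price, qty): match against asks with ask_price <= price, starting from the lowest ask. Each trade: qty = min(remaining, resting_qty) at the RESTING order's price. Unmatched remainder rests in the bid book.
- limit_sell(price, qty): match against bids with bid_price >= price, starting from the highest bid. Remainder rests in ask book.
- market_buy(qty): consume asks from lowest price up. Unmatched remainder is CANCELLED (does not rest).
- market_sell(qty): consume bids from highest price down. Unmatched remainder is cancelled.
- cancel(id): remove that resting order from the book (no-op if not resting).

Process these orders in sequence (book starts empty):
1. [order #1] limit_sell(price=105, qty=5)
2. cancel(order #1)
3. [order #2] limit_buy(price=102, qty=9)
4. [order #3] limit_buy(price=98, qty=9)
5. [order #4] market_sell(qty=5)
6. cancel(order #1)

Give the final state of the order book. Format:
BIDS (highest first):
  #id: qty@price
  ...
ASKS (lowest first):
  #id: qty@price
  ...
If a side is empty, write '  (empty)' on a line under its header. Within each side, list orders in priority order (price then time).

Answer: BIDS (highest first):
  #2: 4@102
  #3: 9@98
ASKS (lowest first):
  (empty)

Derivation:
After op 1 [order #1] limit_sell(price=105, qty=5): fills=none; bids=[-] asks=[#1:5@105]
After op 2 cancel(order #1): fills=none; bids=[-] asks=[-]
After op 3 [order #2] limit_buy(price=102, qty=9): fills=none; bids=[#2:9@102] asks=[-]
After op 4 [order #3] limit_buy(price=98, qty=9): fills=none; bids=[#2:9@102 #3:9@98] asks=[-]
After op 5 [order #4] market_sell(qty=5): fills=#2x#4:5@102; bids=[#2:4@102 #3:9@98] asks=[-]
After op 6 cancel(order #1): fills=none; bids=[#2:4@102 #3:9@98] asks=[-]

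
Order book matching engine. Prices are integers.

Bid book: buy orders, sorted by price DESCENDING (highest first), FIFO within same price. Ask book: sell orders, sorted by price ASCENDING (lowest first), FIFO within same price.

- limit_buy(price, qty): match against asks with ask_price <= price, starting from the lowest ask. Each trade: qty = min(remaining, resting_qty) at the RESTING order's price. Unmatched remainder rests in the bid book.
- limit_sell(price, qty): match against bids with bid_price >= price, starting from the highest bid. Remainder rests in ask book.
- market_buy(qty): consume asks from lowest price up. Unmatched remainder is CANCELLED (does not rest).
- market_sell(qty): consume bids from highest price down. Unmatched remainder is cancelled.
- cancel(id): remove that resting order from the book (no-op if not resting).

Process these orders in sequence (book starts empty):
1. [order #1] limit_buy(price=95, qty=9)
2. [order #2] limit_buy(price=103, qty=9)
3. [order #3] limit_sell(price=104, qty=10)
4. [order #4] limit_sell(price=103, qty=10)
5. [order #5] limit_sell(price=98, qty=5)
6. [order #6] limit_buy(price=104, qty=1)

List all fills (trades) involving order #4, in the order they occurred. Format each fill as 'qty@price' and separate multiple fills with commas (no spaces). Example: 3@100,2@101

After op 1 [order #1] limit_buy(price=95, qty=9): fills=none; bids=[#1:9@95] asks=[-]
After op 2 [order #2] limit_buy(price=103, qty=9): fills=none; bids=[#2:9@103 #1:9@95] asks=[-]
After op 3 [order #3] limit_sell(price=104, qty=10): fills=none; bids=[#2:9@103 #1:9@95] asks=[#3:10@104]
After op 4 [order #4] limit_sell(price=103, qty=10): fills=#2x#4:9@103; bids=[#1:9@95] asks=[#4:1@103 #3:10@104]
After op 5 [order #5] limit_sell(price=98, qty=5): fills=none; bids=[#1:9@95] asks=[#5:5@98 #4:1@103 #3:10@104]
After op 6 [order #6] limit_buy(price=104, qty=1): fills=#6x#5:1@98; bids=[#1:9@95] asks=[#5:4@98 #4:1@103 #3:10@104]

Answer: 9@103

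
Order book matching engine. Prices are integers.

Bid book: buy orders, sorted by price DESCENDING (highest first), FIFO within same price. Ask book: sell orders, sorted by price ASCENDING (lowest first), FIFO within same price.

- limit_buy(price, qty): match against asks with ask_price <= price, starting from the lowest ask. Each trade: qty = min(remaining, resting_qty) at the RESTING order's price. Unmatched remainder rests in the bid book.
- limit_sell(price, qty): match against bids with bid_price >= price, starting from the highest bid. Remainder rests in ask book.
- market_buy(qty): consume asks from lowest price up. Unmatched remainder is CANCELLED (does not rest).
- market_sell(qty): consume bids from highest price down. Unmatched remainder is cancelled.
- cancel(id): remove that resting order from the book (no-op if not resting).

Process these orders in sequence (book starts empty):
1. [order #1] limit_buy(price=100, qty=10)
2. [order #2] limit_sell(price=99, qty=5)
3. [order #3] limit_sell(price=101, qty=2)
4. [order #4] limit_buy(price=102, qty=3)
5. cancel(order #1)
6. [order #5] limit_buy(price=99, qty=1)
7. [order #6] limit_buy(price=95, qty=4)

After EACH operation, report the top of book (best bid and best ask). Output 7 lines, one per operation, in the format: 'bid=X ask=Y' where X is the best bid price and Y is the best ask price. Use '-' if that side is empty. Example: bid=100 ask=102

Answer: bid=100 ask=-
bid=100 ask=-
bid=100 ask=101
bid=102 ask=-
bid=102 ask=-
bid=102 ask=-
bid=102 ask=-

Derivation:
After op 1 [order #1] limit_buy(price=100, qty=10): fills=none; bids=[#1:10@100] asks=[-]
After op 2 [order #2] limit_sell(price=99, qty=5): fills=#1x#2:5@100; bids=[#1:5@100] asks=[-]
After op 3 [order #3] limit_sell(price=101, qty=2): fills=none; bids=[#1:5@100] asks=[#3:2@101]
After op 4 [order #4] limit_buy(price=102, qty=3): fills=#4x#3:2@101; bids=[#4:1@102 #1:5@100] asks=[-]
After op 5 cancel(order #1): fills=none; bids=[#4:1@102] asks=[-]
After op 6 [order #5] limit_buy(price=99, qty=1): fills=none; bids=[#4:1@102 #5:1@99] asks=[-]
After op 7 [order #6] limit_buy(price=95, qty=4): fills=none; bids=[#4:1@102 #5:1@99 #6:4@95] asks=[-]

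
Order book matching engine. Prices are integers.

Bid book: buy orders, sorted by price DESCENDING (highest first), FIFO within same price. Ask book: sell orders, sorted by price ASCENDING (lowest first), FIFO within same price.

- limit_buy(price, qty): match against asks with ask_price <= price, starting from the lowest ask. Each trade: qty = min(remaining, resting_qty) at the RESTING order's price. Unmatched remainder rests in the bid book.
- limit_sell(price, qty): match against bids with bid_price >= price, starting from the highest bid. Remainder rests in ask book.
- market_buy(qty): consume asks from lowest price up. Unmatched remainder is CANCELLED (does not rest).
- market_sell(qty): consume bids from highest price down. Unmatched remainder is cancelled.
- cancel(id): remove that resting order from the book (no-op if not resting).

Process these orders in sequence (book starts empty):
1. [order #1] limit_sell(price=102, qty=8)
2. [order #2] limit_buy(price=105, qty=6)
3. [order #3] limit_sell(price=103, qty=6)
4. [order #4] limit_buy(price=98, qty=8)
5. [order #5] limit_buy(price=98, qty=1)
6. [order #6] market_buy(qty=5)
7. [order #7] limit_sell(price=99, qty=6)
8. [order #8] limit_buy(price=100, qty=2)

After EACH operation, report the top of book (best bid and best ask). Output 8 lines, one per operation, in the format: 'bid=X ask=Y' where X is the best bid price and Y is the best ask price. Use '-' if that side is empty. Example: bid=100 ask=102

Answer: bid=- ask=102
bid=- ask=102
bid=- ask=102
bid=98 ask=102
bid=98 ask=102
bid=98 ask=103
bid=98 ask=99
bid=98 ask=99

Derivation:
After op 1 [order #1] limit_sell(price=102, qty=8): fills=none; bids=[-] asks=[#1:8@102]
After op 2 [order #2] limit_buy(price=105, qty=6): fills=#2x#1:6@102; bids=[-] asks=[#1:2@102]
After op 3 [order #3] limit_sell(price=103, qty=6): fills=none; bids=[-] asks=[#1:2@102 #3:6@103]
After op 4 [order #4] limit_buy(price=98, qty=8): fills=none; bids=[#4:8@98] asks=[#1:2@102 #3:6@103]
After op 5 [order #5] limit_buy(price=98, qty=1): fills=none; bids=[#4:8@98 #5:1@98] asks=[#1:2@102 #3:6@103]
After op 6 [order #6] market_buy(qty=5): fills=#6x#1:2@102 #6x#3:3@103; bids=[#4:8@98 #5:1@98] asks=[#3:3@103]
After op 7 [order #7] limit_sell(price=99, qty=6): fills=none; bids=[#4:8@98 #5:1@98] asks=[#7:6@99 #3:3@103]
After op 8 [order #8] limit_buy(price=100, qty=2): fills=#8x#7:2@99; bids=[#4:8@98 #5:1@98] asks=[#7:4@99 #3:3@103]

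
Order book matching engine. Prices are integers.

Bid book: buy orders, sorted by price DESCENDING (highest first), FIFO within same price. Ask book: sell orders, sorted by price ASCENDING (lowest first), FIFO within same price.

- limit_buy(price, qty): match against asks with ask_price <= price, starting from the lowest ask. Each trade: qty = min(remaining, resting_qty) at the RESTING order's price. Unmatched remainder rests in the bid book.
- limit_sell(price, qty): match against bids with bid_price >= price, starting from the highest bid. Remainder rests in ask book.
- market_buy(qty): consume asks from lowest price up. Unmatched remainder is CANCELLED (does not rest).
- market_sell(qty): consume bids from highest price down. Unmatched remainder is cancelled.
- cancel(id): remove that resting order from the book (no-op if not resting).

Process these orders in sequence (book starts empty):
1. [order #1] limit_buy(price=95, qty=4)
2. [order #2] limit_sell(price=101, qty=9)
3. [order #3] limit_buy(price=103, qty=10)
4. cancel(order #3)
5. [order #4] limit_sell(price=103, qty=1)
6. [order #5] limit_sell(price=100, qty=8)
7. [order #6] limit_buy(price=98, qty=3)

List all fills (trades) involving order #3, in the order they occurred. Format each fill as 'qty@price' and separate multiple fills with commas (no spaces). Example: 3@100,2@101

After op 1 [order #1] limit_buy(price=95, qty=4): fills=none; bids=[#1:4@95] asks=[-]
After op 2 [order #2] limit_sell(price=101, qty=9): fills=none; bids=[#1:4@95] asks=[#2:9@101]
After op 3 [order #3] limit_buy(price=103, qty=10): fills=#3x#2:9@101; bids=[#3:1@103 #1:4@95] asks=[-]
After op 4 cancel(order #3): fills=none; bids=[#1:4@95] asks=[-]
After op 5 [order #4] limit_sell(price=103, qty=1): fills=none; bids=[#1:4@95] asks=[#4:1@103]
After op 6 [order #5] limit_sell(price=100, qty=8): fills=none; bids=[#1:4@95] asks=[#5:8@100 #4:1@103]
After op 7 [order #6] limit_buy(price=98, qty=3): fills=none; bids=[#6:3@98 #1:4@95] asks=[#5:8@100 #4:1@103]

Answer: 9@101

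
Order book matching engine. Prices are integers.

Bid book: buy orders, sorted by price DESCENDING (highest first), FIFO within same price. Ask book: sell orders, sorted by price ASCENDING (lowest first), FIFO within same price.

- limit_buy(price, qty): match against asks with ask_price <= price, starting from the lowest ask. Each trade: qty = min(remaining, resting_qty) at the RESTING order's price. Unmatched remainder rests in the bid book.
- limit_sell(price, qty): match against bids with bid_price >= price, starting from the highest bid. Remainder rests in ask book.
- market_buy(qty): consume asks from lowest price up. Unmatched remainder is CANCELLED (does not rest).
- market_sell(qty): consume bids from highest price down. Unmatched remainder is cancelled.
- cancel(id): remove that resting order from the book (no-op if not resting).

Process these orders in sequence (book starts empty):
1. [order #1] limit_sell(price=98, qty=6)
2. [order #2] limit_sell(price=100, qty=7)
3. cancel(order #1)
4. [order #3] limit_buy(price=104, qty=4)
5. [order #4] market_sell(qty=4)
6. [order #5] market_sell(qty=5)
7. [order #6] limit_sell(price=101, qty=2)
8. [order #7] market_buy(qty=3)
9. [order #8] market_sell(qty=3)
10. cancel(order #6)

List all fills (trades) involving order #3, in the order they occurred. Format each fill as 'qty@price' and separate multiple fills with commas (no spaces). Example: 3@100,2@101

Answer: 4@100

Derivation:
After op 1 [order #1] limit_sell(price=98, qty=6): fills=none; bids=[-] asks=[#1:6@98]
After op 2 [order #2] limit_sell(price=100, qty=7): fills=none; bids=[-] asks=[#1:6@98 #2:7@100]
After op 3 cancel(order #1): fills=none; bids=[-] asks=[#2:7@100]
After op 4 [order #3] limit_buy(price=104, qty=4): fills=#3x#2:4@100; bids=[-] asks=[#2:3@100]
After op 5 [order #4] market_sell(qty=4): fills=none; bids=[-] asks=[#2:3@100]
After op 6 [order #5] market_sell(qty=5): fills=none; bids=[-] asks=[#2:3@100]
After op 7 [order #6] limit_sell(price=101, qty=2): fills=none; bids=[-] asks=[#2:3@100 #6:2@101]
After op 8 [order #7] market_buy(qty=3): fills=#7x#2:3@100; bids=[-] asks=[#6:2@101]
After op 9 [order #8] market_sell(qty=3): fills=none; bids=[-] asks=[#6:2@101]
After op 10 cancel(order #6): fills=none; bids=[-] asks=[-]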